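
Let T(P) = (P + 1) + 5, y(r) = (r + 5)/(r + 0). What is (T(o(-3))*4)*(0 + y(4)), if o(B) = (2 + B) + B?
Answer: 18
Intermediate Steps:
y(r) = (5 + r)/r
o(B) = 2 + 2*B
T(P) = 6 + P (T(P) = (1 + P) + 5 = 6 + P)
(T(o(-3))*4)*(0 + y(4)) = ((6 + (2 + 2*(-3)))*4)*(0 + (5 + 4)/4) = ((6 + (2 - 6))*4)*(0 + (1/4)*9) = ((6 - 4)*4)*(0 + 9/4) = (2*4)*(9/4) = 8*(9/4) = 18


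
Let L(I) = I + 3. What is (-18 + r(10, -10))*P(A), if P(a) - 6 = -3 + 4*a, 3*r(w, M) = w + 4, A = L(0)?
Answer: -200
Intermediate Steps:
L(I) = 3 + I
A = 3 (A = 3 + 0 = 3)
r(w, M) = 4/3 + w/3 (r(w, M) = (w + 4)/3 = (4 + w)/3 = 4/3 + w/3)
P(a) = 3 + 4*a (P(a) = 6 + (-3 + 4*a) = 3 + 4*a)
(-18 + r(10, -10))*P(A) = (-18 + (4/3 + (⅓)*10))*(3 + 4*3) = (-18 + (4/3 + 10/3))*(3 + 12) = (-18 + 14/3)*15 = -40/3*15 = -200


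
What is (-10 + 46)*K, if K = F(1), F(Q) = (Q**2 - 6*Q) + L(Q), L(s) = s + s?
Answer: -108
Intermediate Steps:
L(s) = 2*s
F(Q) = Q**2 - 4*Q (F(Q) = (Q**2 - 6*Q) + 2*Q = Q**2 - 4*Q)
K = -3 (K = 1*(-4 + 1) = 1*(-3) = -3)
(-10 + 46)*K = (-10 + 46)*(-3) = 36*(-3) = -108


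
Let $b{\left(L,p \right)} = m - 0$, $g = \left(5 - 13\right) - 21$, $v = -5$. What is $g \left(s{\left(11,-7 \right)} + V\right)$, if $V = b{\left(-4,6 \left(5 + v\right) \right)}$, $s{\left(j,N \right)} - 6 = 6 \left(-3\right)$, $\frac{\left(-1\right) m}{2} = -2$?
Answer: $232$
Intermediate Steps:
$m = 4$ ($m = \left(-2\right) \left(-2\right) = 4$)
$g = -29$ ($g = -8 - 21 = -29$)
$s{\left(j,N \right)} = -12$ ($s{\left(j,N \right)} = 6 + 6 \left(-3\right) = 6 - 18 = -12$)
$b{\left(L,p \right)} = 4$ ($b{\left(L,p \right)} = 4 - 0 = 4 + 0 = 4$)
$V = 4$
$g \left(s{\left(11,-7 \right)} + V\right) = - 29 \left(-12 + 4\right) = \left(-29\right) \left(-8\right) = 232$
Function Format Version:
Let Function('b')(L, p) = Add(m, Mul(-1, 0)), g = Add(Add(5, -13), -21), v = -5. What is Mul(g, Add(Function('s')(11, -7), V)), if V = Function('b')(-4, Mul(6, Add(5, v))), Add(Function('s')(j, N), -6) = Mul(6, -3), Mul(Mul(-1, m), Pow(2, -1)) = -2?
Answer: 232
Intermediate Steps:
m = 4 (m = Mul(-2, -2) = 4)
g = -29 (g = Add(-8, -21) = -29)
Function('s')(j, N) = -12 (Function('s')(j, N) = Add(6, Mul(6, -3)) = Add(6, -18) = -12)
Function('b')(L, p) = 4 (Function('b')(L, p) = Add(4, Mul(-1, 0)) = Add(4, 0) = 4)
V = 4
Mul(g, Add(Function('s')(11, -7), V)) = Mul(-29, Add(-12, 4)) = Mul(-29, -8) = 232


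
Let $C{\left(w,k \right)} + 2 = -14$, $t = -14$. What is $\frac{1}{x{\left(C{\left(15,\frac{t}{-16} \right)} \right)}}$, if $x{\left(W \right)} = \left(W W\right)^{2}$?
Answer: $\frac{1}{65536} \approx 1.5259 \cdot 10^{-5}$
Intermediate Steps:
$C{\left(w,k \right)} = -16$ ($C{\left(w,k \right)} = -2 - 14 = -16$)
$x{\left(W \right)} = W^{4}$ ($x{\left(W \right)} = \left(W^{2}\right)^{2} = W^{4}$)
$\frac{1}{x{\left(C{\left(15,\frac{t}{-16} \right)} \right)}} = \frac{1}{\left(-16\right)^{4}} = \frac{1}{65536}$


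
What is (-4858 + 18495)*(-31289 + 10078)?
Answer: -289254407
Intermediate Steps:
(-4858 + 18495)*(-31289 + 10078) = 13637*(-21211) = -289254407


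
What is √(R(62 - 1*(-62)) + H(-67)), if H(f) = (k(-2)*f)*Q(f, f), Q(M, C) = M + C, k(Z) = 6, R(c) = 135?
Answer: √54003 ≈ 232.39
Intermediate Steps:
Q(M, C) = C + M
H(f) = 12*f² (H(f) = (6*f)*(f + f) = (6*f)*(2*f) = 12*f²)
√(R(62 - 1*(-62)) + H(-67)) = √(135 + 12*(-67)²) = √(135 + 12*4489) = √(135 + 53868) = √54003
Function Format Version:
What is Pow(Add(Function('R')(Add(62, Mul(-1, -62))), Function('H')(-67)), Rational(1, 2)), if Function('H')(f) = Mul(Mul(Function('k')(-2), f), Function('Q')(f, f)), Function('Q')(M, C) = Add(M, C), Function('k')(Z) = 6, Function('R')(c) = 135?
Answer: Pow(54003, Rational(1, 2)) ≈ 232.39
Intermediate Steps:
Function('Q')(M, C) = Add(C, M)
Function('H')(f) = Mul(12, Pow(f, 2)) (Function('H')(f) = Mul(Mul(6, f), Add(f, f)) = Mul(Mul(6, f), Mul(2, f)) = Mul(12, Pow(f, 2)))
Pow(Add(Function('R')(Add(62, Mul(-1, -62))), Function('H')(-67)), Rational(1, 2)) = Pow(Add(135, Mul(12, Pow(-67, 2))), Rational(1, 2)) = Pow(Add(135, Mul(12, 4489)), Rational(1, 2)) = Pow(Add(135, 53868), Rational(1, 2)) = Pow(54003, Rational(1, 2))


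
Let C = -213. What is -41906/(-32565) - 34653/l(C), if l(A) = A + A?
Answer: 382108967/4624230 ≈ 82.632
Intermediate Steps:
l(A) = 2*A
-41906/(-32565) - 34653/l(C) = -41906/(-32565) - 34653/(2*(-213)) = -41906*(-1/32565) - 34653/(-426) = 41906/32565 - 34653*(-1/426) = 41906/32565 + 11551/142 = 382108967/4624230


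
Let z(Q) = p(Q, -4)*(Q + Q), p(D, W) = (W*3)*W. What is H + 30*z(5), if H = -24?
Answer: 14376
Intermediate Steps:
p(D, W) = 3*W² (p(D, W) = (3*W)*W = 3*W²)
z(Q) = 96*Q (z(Q) = (3*(-4)²)*(Q + Q) = (3*16)*(2*Q) = 48*(2*Q) = 96*Q)
H + 30*z(5) = -24 + 30*(96*5) = -24 + 30*480 = -24 + 14400 = 14376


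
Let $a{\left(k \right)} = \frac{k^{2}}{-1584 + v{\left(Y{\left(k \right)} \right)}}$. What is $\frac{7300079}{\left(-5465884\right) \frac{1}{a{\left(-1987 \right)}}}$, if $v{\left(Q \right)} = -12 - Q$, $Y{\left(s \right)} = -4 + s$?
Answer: $- \frac{28821945605351}{2159024180} \approx -13350.0$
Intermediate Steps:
$a{\left(k \right)} = \frac{k^{2}}{-1592 - k}$ ($a{\left(k \right)} = \frac{k^{2}}{-1584 - \left(8 + k\right)} = \frac{k^{2}}{-1592 - k}$)
$\frac{7300079}{\left(-5465884\right) \frac{1}{a{\left(-1987 \right)}}} = \frac{7300079}{\left(-5465884\right) \frac{1}{\left(-1\right) \left(-1987\right)^{2} \frac{1}{1592 - 1987}}} = \frac{7300079}{\left(-5465884\right) \frac{1}{\left(-1\right) 3948169 \frac{1}{-395}}} = \frac{7300079}{\left(-5465884\right) \frac{1}{\left(-1\right) 3948169 \left(- \frac{1}{395}\right)}} = \frac{7300079}{\left(-5465884\right) \frac{1}{\frac{3948169}{395}}} = \frac{7300079}{\left(-5465884\right) \frac{395}{3948169}} = \frac{7300079}{- \frac{2159024180}{3948169}} = 7300079 \left(- \frac{3948169}{2159024180}\right) = - \frac{28821945605351}{2159024180}$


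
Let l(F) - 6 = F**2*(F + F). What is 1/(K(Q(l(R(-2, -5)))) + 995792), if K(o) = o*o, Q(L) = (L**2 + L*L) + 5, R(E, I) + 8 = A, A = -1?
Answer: 1/17779826187561 ≈ 5.6244e-14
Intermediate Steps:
R(E, I) = -9 (R(E, I) = -8 - 1 = -9)
l(F) = 6 + 2*F**3 (l(F) = 6 + F**2*(F + F) = 6 + F**2*(2*F) = 6 + 2*F**3)
Q(L) = 5 + 2*L**2 (Q(L) = (L**2 + L**2) + 5 = 2*L**2 + 5 = 5 + 2*L**2)
K(o) = o**2
1/(K(Q(l(R(-2, -5)))) + 995792) = 1/((5 + 2*(6 + 2*(-9)**3)**2)**2 + 995792) = 1/((5 + 2*(6 + 2*(-729))**2)**2 + 995792) = 1/((5 + 2*(6 - 1458)**2)**2 + 995792) = 1/((5 + 2*(-1452)**2)**2 + 995792) = 1/((5 + 2*2108304)**2 + 995792) = 1/((5 + 4216608)**2 + 995792) = 1/(4216613**2 + 995792) = 1/(17779825191769 + 995792) = 1/17779826187561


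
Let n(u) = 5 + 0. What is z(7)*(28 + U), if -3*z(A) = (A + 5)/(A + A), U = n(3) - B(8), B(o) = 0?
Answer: -66/7 ≈ -9.4286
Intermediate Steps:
n(u) = 5
U = 5 (U = 5 - 1*0 = 5 + 0 = 5)
z(A) = -(5 + A)/(6*A) (z(A) = -(A + 5)/(3*(A + A)) = -(5 + A)/(3*(2*A)) = -(5 + A)*1/(2*A)/3 = -(5 + A)/(6*A))
z(7)*(28 + U) = ((⅙)*(-5 - 1*7)/7)*(28 + 5) = ((⅙)*(⅐)*(-5 - 7))*33 = ((⅙)*(⅐)*(-12))*33 = -2/7*33 = -66/7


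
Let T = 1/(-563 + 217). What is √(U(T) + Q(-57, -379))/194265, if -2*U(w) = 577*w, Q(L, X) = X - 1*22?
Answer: I*√47906295/67215690 ≈ 0.00010297*I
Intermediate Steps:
Q(L, X) = -22 + X (Q(L, X) = X - 22 = -22 + X)
T = -1/346 (T = 1/(-346) = -1/346 ≈ -0.0028902)
U(w) = -577*w/2
√(U(T) + Q(-57, -379))/194265 = √(-577/2*(-1/346) + (-22 - 379))/194265 = √(577/692 - 401)*(1/194265) = √(-276915/692)*(1/194265) = (I*√47906295/346)*(1/194265) = I*√47906295/67215690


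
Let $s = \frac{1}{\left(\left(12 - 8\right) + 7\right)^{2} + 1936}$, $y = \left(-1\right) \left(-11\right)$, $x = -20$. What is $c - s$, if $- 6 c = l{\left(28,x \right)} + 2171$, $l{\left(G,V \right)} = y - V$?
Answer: $- \frac{754920}{2057} \approx -367.0$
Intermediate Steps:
$y = 11$
$l{\left(G,V \right)} = 11 - V$
$s = \frac{1}{2057}$ ($s = \frac{1}{\left(4 + 7\right)^{2} + 1936} = \frac{1}{11^{2} + 1936} = \frac{1}{121 + 1936} = \frac{1}{2057} \approx 0.00048614$)
$c = -367$ ($c = - \frac{\left(11 - -20\right) + 2171}{6} = - \frac{\left(11 + 20\right) + 2171}{6} = - \frac{31 + 2171}{6} = \left(- \frac{1}{6}\right) 2202 = -367$)
$c - s = -367 - \frac{1}{2057} = - \frac{754920}{2057}$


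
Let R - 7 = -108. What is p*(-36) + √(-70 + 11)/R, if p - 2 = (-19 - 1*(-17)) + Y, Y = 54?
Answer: -1944 - I*√59/101 ≈ -1944.0 - 0.076051*I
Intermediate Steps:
R = -101 (R = 7 - 108 = -101)
p = 54 (p = 2 + ((-19 - 1*(-17)) + 54) = 2 + ((-19 + 17) + 54) = 2 + (-2 + 54) = 2 + 52 = 54)
p*(-36) + √(-70 + 11)/R = 54*(-36) + √(-70 + 11)/(-101) = -1944 + √(-59)*(-1/101) = -1944 + (I*√59)*(-1/101) = -1944 - I*√59/101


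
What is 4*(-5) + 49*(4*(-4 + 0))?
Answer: -804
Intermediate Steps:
4*(-5) + 49*(4*(-4 + 0)) = -20 + 49*(4*(-4)) = -20 + 49*(-16) = -20 - 784 = -804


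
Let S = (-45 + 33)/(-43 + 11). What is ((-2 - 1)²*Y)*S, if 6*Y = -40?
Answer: -45/2 ≈ -22.500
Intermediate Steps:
Y = -20/3 (Y = (⅙)*(-40) = -20/3 ≈ -6.6667)
S = 3/8 (S = -12/(-32) = -12*(-1/32) = 3/8 ≈ 0.37500)
((-2 - 1)²*Y)*S = ((-2 - 1)²*(-20/3))*(3/8) = ((-3)²*(-20/3))*(3/8) = (9*(-20/3))*(3/8) = -60*3/8 = -45/2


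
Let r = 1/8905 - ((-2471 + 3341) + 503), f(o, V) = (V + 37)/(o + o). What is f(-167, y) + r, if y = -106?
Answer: -4083057931/2974270 ≈ -1372.8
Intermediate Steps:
f(o, V) = (37 + V)/(2*o) (f(o, V) = (37 + V)/((2*o)) = (37 + V)*(1/(2*o)) = (37 + V)/(2*o))
r = -12226564/8905 (r = 1/8905 - (870 + 503) = 1/8905 - 1*1373 = 1/8905 - 1373 = -12226564/8905 ≈ -1373.0)
f(-167, y) + r = (½)*(37 - 106)/(-167) - 12226564/8905 = (½)*(-1/167)*(-69) - 12226564/8905 = 69/334 - 12226564/8905 = -4083057931/2974270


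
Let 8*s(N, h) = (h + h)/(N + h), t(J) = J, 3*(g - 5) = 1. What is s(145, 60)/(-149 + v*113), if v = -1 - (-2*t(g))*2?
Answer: 9/264286 ≈ 3.4054e-5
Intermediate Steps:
g = 16/3 (g = 5 + (⅓)*1 = 5 + ⅓ = 16/3 ≈ 5.3333)
s(N, h) = h/(4*(N + h)) (s(N, h) = ((h + h)/(N + h))/8 = ((2*h)/(N + h))/8 = (2*h/(N + h))/8 = h/(4*(N + h)))
v = 61/3 (v = -1 - (-2*16/3)*2 = -1 - (-32)*2/3 = -1 - 1*(-64/3) = -1 + 64/3 = 61/3 ≈ 20.333)
s(145, 60)/(-149 + v*113) = ((¼)*60/(145 + 60))/(-149 + (61/3)*113) = ((¼)*60/205)/(-149 + 6893/3) = ((¼)*60*(1/205))/(6446/3) = (3/41)*(3/6446) = 9/264286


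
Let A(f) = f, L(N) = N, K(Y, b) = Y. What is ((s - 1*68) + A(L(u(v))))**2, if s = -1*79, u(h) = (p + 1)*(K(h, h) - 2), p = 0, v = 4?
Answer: 21025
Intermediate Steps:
u(h) = -2 + h (u(h) = (0 + 1)*(h - 2) = 1*(-2 + h) = -2 + h)
s = -79
((s - 1*68) + A(L(u(v))))**2 = ((-79 - 1*68) + (-2 + 4))**2 = ((-79 - 68) + 2)**2 = (-147 + 2)**2 = (-145)**2 = 21025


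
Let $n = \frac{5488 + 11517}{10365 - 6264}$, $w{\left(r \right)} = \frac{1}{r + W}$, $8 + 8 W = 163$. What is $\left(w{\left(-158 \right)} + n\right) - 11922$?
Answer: $- \frac{54202537561}{4548009} \approx -11918.0$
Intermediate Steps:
$W = \frac{155}{8}$ ($W = -1 + \frac{1}{8} \cdot 163 = -1 + \frac{163}{8} = \frac{155}{8} \approx 19.375$)
$w{\left(r \right)} = \frac{1}{\frac{155}{8} + r}$ ($w{\left(r \right)} = \frac{1}{r + \frac{155}{8}} = \frac{1}{\frac{155}{8} + r}$)
$n = \frac{17005}{4101} \approx 4.1466$
$\left(w{\left(-158 \right)} + n\right) - 11922 = \left(\frac{8}{155 + 8 \left(-158\right)} + \frac{17005}{4101}\right) - 11922 = \left(\frac{8}{155 - 1264} + \frac{17005}{4101}\right) - 11922 = \left(\frac{8}{-1109} + \frac{17005}{4101}\right) - 11922 = \left(8 \left(- \frac{1}{1109}\right) + \frac{17005}{4101}\right) - 11922 = \left(- \frac{8}{1109} + \frac{17005}{4101}\right) - 11922 = \frac{18825737}{4548009} - 11922 = - \frac{54202537561}{4548009}$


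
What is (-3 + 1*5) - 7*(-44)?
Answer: 310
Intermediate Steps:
(-3 + 1*5) - 7*(-44) = (-3 + 5) + 308 = 2 + 308 = 310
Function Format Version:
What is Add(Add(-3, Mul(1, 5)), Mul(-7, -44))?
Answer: 310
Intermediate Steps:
Add(Add(-3, Mul(1, 5)), Mul(-7, -44)) = Add(Add(-3, 5), 308) = Add(2, 308) = 310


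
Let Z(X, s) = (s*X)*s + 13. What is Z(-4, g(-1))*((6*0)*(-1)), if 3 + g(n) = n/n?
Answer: 0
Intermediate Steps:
g(n) = -2 (g(n) = -3 + n/n = -3 + 1 = -2)
Z(X, s) = 13 + X*s² (Z(X, s) = (X*s)*s + 13 = X*s² + 13 = 13 + X*s²)
Z(-4, g(-1))*((6*0)*(-1)) = (13 - 4*(-2)²)*((6*0)*(-1)) = (13 - 4*4)*(0*(-1)) = (13 - 16)*0 = -3*0 = 0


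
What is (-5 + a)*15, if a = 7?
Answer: 30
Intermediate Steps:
(-5 + a)*15 = (-5 + 7)*15 = 2*15 = 30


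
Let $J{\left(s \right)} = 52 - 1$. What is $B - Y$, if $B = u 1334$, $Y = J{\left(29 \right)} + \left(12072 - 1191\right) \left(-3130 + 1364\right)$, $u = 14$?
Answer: $19234471$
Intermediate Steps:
$J{\left(s \right)} = 51$
$Y = -19215795$ ($Y = 51 + \left(12072 - 1191\right) \left(-3130 + 1364\right) = 51 + 10881 \left(-1766\right) = 51 - 19215846 = -19215795$)
$B = 18676$ ($B = 14 \cdot 1334 = 18676$)
$B - Y = 18676 - -19215795 = 18676 + 19215795 = 19234471$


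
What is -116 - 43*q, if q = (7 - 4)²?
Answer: -503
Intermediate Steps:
q = 9 (q = 3² = 9)
-116 - 43*q = -116 - 43*9 = -116 - 387 = -503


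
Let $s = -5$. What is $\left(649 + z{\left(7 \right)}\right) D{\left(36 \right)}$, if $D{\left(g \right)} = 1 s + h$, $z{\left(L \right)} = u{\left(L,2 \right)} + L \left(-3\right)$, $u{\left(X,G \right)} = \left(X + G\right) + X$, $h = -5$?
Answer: $-6440$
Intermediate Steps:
$u{\left(X,G \right)} = G + 2 X$ ($u{\left(X,G \right)} = \left(G + X\right) + X = G + 2 X$)
$z{\left(L \right)} = 2 - L$ ($z{\left(L \right)} = \left(2 + 2 L\right) + L \left(-3\right) = \left(2 + 2 L\right) - 3 L = 2 - L$)
$D{\left(g \right)} = -10$ ($D{\left(g \right)} = 1 \left(-5\right) - 5 = -5 - 5 = -10$)
$\left(649 + z{\left(7 \right)}\right) D{\left(36 \right)} = \left(649 + \left(2 - 7\right)\right) \left(-10\right) = \left(649 - 5\right) \left(-10\right) = 644 \left(-10\right) = -6440$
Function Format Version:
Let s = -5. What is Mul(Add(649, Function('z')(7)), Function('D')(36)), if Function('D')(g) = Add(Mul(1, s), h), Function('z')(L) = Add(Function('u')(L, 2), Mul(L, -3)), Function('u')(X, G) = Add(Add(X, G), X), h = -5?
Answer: -6440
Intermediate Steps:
Function('u')(X, G) = Add(G, Mul(2, X)) (Function('u')(X, G) = Add(Add(G, X), X) = Add(G, Mul(2, X)))
Function('z')(L) = Add(2, Mul(-1, L)) (Function('z')(L) = Add(Add(2, Mul(2, L)), Mul(L, -3)) = Add(Add(2, Mul(2, L)), Mul(-3, L)) = Add(2, Mul(-1, L)))
Function('D')(g) = -10 (Function('D')(g) = Add(Mul(1, -5), -5) = Add(-5, -5) = -10)
Mul(Add(649, Function('z')(7)), Function('D')(36)) = Mul(Add(649, Add(2, Mul(-1, 7))), -10) = Mul(Add(649, Add(2, -7)), -10) = Mul(Add(649, -5), -10) = Mul(644, -10) = -6440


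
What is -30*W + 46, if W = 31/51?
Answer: 472/17 ≈ 27.765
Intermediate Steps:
W = 31/51 (W = 31*(1/51) = 31/51 ≈ 0.60784)
-30*W + 46 = -30*31/51 + 46 = -310/17 + 46 = 472/17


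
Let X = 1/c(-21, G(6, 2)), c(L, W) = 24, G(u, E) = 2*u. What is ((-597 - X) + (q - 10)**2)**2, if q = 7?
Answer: 199176769/576 ≈ 3.4579e+5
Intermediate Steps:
X = 1/24 ≈ 0.041667
((-597 - X) + (q - 10)**2)**2 = ((-597 - 1*1/24) + (7 - 10)**2)**2 = ((-597 - 1/24) + (-3)**2)**2 = (-14329/24 + 9)**2 = (-14113/24)**2 = 199176769/576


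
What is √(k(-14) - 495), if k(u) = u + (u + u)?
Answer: I*√537 ≈ 23.173*I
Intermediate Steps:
k(u) = 3*u (k(u) = u + 2*u = 3*u)
√(k(-14) - 495) = √(3*(-14) - 495) = √(-42 - 495) = √(-537) = I*√537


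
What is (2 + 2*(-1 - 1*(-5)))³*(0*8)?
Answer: 0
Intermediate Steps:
(2 + 2*(-1 - 1*(-5)))³*(0*8) = (2 + 2*(-1 + 5))³*0 = (2 + 2*4)³*0 = (2 + 8)³*0 = 10³*0 = 1000*0 = 0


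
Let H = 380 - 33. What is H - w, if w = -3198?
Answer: 3545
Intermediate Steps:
H = 347
H - w = 347 - 1*(-3198) = 347 + 3198 = 3545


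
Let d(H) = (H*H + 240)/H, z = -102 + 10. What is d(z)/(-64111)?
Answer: 2176/1474553 ≈ 0.0014757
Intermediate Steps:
z = -92
d(H) = (240 + H²)/H (d(H) = (H² + 240)/H = (240 + H²)/H)
d(z)/(-64111) = (-92 + 240/(-92))/(-64111) = (-92 + 240*(-1/92))*(-1/64111) = (-92 - 60/23)*(-1/64111) = -2176/23*(-1/64111) = 2176/1474553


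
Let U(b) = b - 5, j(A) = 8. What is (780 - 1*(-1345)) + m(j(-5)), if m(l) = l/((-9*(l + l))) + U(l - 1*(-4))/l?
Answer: 153059/72 ≈ 2125.8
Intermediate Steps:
U(b) = -5 + b
m(l) = -1/18 + (-1 + l)/l (m(l) = l/((-9*(l + l))) + (-5 + (l - 1*(-4)))/l = l/((-18*l)) + (-5 + (l + 4))/l = l/((-18*l)) + (-5 + (4 + l))/l = l*(-1/(18*l)) + (-1 + l)/l = -1/18 + (-1 + l)/l)
(780 - 1*(-1345)) + m(j(-5)) = (780 - 1*(-1345)) + (17/18 - 1/8) = (780 + 1345) + (17/18 - 1*⅛) = 2125 + (17/18 - ⅛) = 2125 + 59/72 = 153059/72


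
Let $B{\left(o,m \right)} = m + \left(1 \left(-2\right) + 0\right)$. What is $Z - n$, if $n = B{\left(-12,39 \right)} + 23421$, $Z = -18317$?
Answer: $-41775$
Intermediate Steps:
$B{\left(o,m \right)} = -2 + m$ ($B{\left(o,m \right)} = m + \left(-2 + 0\right) = m - 2 = -2 + m$)
$n = 23458$ ($n = \left(-2 + 39\right) + 23421 = 37 + 23421 = 23458$)
$Z - n = -18317 - 23458 = -41775$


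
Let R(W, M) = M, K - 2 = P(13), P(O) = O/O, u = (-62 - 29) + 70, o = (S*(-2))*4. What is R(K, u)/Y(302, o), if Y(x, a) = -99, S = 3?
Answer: 7/33 ≈ 0.21212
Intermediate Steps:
o = -24 (o = (3*(-2))*4 = -6*4 = -24)
u = -21 (u = -91 + 70 = -21)
P(O) = 1
K = 3 (K = 2 + 1 = 3)
R(K, u)/Y(302, o) = -21/(-99) = -21*(-1/99) = 7/33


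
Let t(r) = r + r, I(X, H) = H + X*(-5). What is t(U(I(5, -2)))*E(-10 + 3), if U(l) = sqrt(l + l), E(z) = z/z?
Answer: 6*I*sqrt(6) ≈ 14.697*I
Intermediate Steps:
E(z) = 1
I(X, H) = H - 5*X
U(l) = sqrt(2)*sqrt(l) (U(l) = sqrt(2*l) = sqrt(2)*sqrt(l))
t(r) = 2*r
t(U(I(5, -2)))*E(-10 + 3) = (2*(sqrt(2)*sqrt(-2 - 5*5)))*1 = (2*(sqrt(2)*sqrt(-2 - 25)))*1 = (2*(sqrt(2)*sqrt(-27)))*1 = (2*(sqrt(2)*(3*I*sqrt(3))))*1 = (2*(3*I*sqrt(6)))*1 = (6*I*sqrt(6))*1 = 6*I*sqrt(6)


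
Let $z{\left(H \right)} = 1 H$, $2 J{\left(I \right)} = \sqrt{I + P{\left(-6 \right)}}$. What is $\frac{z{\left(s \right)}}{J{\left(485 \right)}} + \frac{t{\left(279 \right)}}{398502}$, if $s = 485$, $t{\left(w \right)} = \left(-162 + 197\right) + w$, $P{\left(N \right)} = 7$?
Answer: $\frac{157}{199251} + \frac{485 \sqrt{123}}{123} \approx 43.732$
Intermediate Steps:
$t{\left(w \right)} = 35 + w$
$J{\left(I \right)} = \frac{\sqrt{7 + I}}{2}$ ($J{\left(I \right)} = \frac{\sqrt{I + 7}}{2} = \frac{\sqrt{7 + I}}{2}$)
$z{\left(H \right)} = H$
$\frac{z{\left(s \right)}}{J{\left(485 \right)}} + \frac{t{\left(279 \right)}}{398502} = \frac{485}{\frac{1}{2} \sqrt{7 + 485}} + \frac{35 + 279}{398502} = \frac{485}{\frac{1}{2} \sqrt{492}} + 314 \cdot \frac{1}{398502} = \frac{485}{\frac{1}{2} \cdot 2 \sqrt{123}} + \frac{157}{199251} = \frac{485}{\sqrt{123}} + \frac{157}{199251} = 485 \frac{\sqrt{123}}{123} + \frac{157}{199251} = \frac{485 \sqrt{123}}{123} + \frac{157}{199251} = \frac{157}{199251} + \frac{485 \sqrt{123}}{123}$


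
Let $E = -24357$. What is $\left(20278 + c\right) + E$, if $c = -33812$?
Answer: $-37891$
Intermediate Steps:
$\left(20278 + c\right) + E = \left(20278 - 33812\right) - 24357 = -13534 - 24357 = -37891$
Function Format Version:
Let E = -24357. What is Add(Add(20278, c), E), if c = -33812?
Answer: -37891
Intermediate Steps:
Add(Add(20278, c), E) = Add(Add(20278, -33812), -24357) = Add(-13534, -24357) = -37891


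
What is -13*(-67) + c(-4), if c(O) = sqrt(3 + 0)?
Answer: 871 + sqrt(3) ≈ 872.73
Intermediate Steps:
c(O) = sqrt(3)
-13*(-67) + c(-4) = -13*(-67) + sqrt(3) = 871 + sqrt(3)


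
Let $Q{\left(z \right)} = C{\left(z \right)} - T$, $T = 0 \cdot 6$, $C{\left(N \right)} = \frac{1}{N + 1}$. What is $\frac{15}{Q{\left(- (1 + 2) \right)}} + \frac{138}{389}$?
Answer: $- \frac{11532}{389} \approx -29.645$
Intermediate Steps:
$C{\left(N \right)} = \frac{1}{1 + N}$
$T = 0$
$Q{\left(z \right)} = \frac{1}{1 + z}$ ($Q{\left(z \right)} = \frac{1}{1 + z} - 0 = \frac{1}{1 + z} + 0 = \frac{1}{1 + z}$)
$\frac{15}{Q{\left(- (1 + 2) \right)}} + \frac{138}{389} = \frac{15}{\frac{1}{1 - \left(1 + 2\right)}} + \frac{138}{389} = \frac{15}{\frac{1}{1 - 3}} + 138 \cdot \frac{1}{389} = \frac{15}{\frac{1}{1 - 3}} + \frac{138}{389} = \frac{15}{\frac{1}{-2}} + \frac{138}{389} = \frac{15}{- \frac{1}{2}} + \frac{138}{389} = 15 \left(-2\right) + \frac{138}{389} = -30 + \frac{138}{389} = - \frac{11532}{389}$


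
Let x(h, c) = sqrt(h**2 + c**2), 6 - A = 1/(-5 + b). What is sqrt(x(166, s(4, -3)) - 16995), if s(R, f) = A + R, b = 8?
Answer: sqrt(-152955 + 3*sqrt(248845))/3 ≈ 129.73*I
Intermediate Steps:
A = 17/3 (A = 6 - 1/(-5 + 8) = 6 - 1/3 = 17/3 ≈ 5.6667)
s(R, f) = 17/3 + R
x(h, c) = sqrt(c**2 + h**2)
sqrt(x(166, s(4, -3)) - 16995) = sqrt(sqrt((17/3 + 4)**2 + 166**2) - 16995) = sqrt(sqrt((29/3)**2 + 27556) - 16995) = sqrt(sqrt(841/9 + 27556) - 16995) = sqrt(sqrt(248845/9) - 16995) = sqrt(sqrt(248845)/3 - 16995) = sqrt(-16995 + sqrt(248845)/3)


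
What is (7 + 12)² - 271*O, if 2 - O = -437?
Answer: -118608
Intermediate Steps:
O = 439 (O = 2 - 1*(-437) = 2 + 437 = 439)
(7 + 12)² - 271*O = (7 + 12)² - 271*439 = 19² - 118969 = 361 - 118969 = -118608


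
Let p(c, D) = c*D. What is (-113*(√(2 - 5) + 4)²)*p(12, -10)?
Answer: 176280 + 108480*I*√3 ≈ 1.7628e+5 + 1.8789e+5*I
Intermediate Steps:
p(c, D) = D*c
(-113*(√(2 - 5) + 4)²)*p(12, -10) = (-113*(√(2 - 5) + 4)²)*(-10*12) = -113*(√(-3) + 4)²*(-120) = -113*(I*√3 + 4)²*(-120) = -113*(4 + I*√3)²*(-120) = 13560*(4 + I*√3)²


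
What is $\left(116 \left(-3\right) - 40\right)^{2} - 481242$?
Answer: $-330698$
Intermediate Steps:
$\left(116 \left(-3\right) - 40\right)^{2} - 481242 = \left(-348 - 40\right)^{2} - 481242 = \left(-388\right)^{2} - 481242 = 150544 - 481242 = -330698$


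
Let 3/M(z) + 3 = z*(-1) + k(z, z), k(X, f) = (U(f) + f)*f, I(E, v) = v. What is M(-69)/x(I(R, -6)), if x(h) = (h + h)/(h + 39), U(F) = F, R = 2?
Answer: -11/12784 ≈ -0.00086045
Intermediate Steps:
k(X, f) = 2*f² (k(X, f) = (f + f)*f = (2*f)*f = 2*f²)
x(h) = 2*h/(39 + h) (x(h) = (2*h)/(39 + h) = 2*h/(39 + h))
M(z) = 3/(-3 - z + 2*z²) (M(z) = 3/(-3 + (z*(-1) + 2*z²)) = 3/(-3 + (-z + 2*z²)) = 3/(-3 - z + 2*z²))
M(-69)/x(I(R, -6)) = (3/(-3 - 1*(-69) + 2*(-69)²))/((2*(-6)/(39 - 6))) = (3/(-3 + 69 + 2*4761))/((2*(-6)/33)) = (3/(-3 + 69 + 9522))/((2*(-6)*(1/33))) = (3/9588)/(-4/11) = (3*(1/9588))*(-11/4) = (1/3196)*(-11/4) = -11/12784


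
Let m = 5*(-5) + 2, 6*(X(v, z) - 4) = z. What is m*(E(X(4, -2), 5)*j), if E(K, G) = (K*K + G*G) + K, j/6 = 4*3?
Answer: -69736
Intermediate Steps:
j = 72 (j = 6*(4*3) = 6*12 = 72)
X(v, z) = 4 + z/6
E(K, G) = K + G² + K² (E(K, G) = (K² + G²) + K = (G² + K²) + K = K + G² + K²)
m = -23 (m = -25 + 2 = -23)
m*(E(X(4, -2), 5)*j) = -23*((4 + (⅙)*(-2)) + 5² + (4 + (⅙)*(-2))²)*72 = -23*((4 - ⅓) + 25 + (4 - ⅓)²)*72 = -23*(11/3 + 25 + (11/3)²)*72 = -23*(11/3 + 25 + 121/9)*72 = -8717*72/9 = -23*3032 = -69736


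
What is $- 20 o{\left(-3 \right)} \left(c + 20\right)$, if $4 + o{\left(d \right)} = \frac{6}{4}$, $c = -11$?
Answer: $450$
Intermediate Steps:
$o{\left(d \right)} = - \frac{5}{2}$ ($o{\left(d \right)} = -4 + \frac{6}{4} = -4 + 6 \cdot \frac{1}{4} = -4 + \frac{3}{2} = - \frac{5}{2}$)
$- 20 o{\left(-3 \right)} \left(c + 20\right) = \left(-20\right) \left(- \frac{5}{2}\right) \left(-11 + 20\right) = 50 \cdot 9 = 450$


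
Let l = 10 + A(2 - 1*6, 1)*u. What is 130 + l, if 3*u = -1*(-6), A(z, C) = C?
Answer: 142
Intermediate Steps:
u = 2 (u = (-1*(-6))/3 = (⅓)*6 = 2)
l = 12 (l = 10 + 1*2 = 10 + 2 = 12)
130 + l = 130 + 12 = 142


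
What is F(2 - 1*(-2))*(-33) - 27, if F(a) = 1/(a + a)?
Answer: -249/8 ≈ -31.125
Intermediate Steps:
F(a) = 1/(2*a)
F(2 - 1*(-2))*(-33) - 27 = (1/(2*(2 - 1*(-2))))*(-33) - 27 = (1/(2*(2 + 2)))*(-33) - 27 = ((½)/4)*(-33) - 27 = ((½)*(¼))*(-33) - 27 = (⅛)*(-33) - 27 = -33/8 - 27 = -249/8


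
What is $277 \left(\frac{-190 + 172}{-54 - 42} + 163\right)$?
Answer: $\frac{723247}{16} \approx 45203.0$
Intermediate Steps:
$277 \left(\frac{-190 + 172}{-54 - 42} + 163\right) = 277 \left(- \frac{18}{-96} + 163\right) = 277 \left(\left(-18\right) \left(- \frac{1}{96}\right) + 163\right) = 277 \left(\frac{3}{16} + 163\right) = 277 \cdot \frac{2611}{16} = \frac{723247}{16}$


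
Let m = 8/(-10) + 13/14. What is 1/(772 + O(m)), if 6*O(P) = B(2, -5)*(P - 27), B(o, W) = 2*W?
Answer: 14/11435 ≈ 0.0012243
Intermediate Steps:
m = 9/70 (m = 8*(-⅒) + 13*(1/14) = -⅘ + 13/14 = 9/70 ≈ 0.12857)
O(P) = 45 - 5*P/3 (O(P) = ((2*(-5))*(P - 27))/6 = (-10*(-27 + P))/6 = (270 - 10*P)/6 = 45 - 5*P/3)
1/(772 + O(m)) = 1/(772 + (45 - 5/3*9/70)) = 1/(772 + (45 - 3/14)) = 1/(772 + 627/14) = 1/(11435/14) = 14/11435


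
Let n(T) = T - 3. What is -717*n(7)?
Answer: -2868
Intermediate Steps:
n(T) = -3 + T
-717*n(7) = -717*(-3 + 7) = -717*4 = -2868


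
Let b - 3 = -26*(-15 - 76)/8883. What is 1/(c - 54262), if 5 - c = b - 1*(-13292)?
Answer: -1269/85723826 ≈ -1.4803e-5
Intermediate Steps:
b = 4145/1269 (b = 3 - 26*(-15 - 76)/8883 = 3 - 26*(-91)*(1/8883) = 3 + 2366*(1/8883) = 3 + 338/1269 = 4145/1269 ≈ 3.2663)
c = -16865348/1269 (c = 5 - (4145/1269 - 1*(-13292)) = 5 - (4145/1269 + 13292) = 5 - 1*16871693/1269 = 5 - 16871693/1269 = -16865348/1269 ≈ -13290.)
1/(c - 54262) = 1/(-16865348/1269 - 54262) = 1/(-85723826/1269) = -1269/85723826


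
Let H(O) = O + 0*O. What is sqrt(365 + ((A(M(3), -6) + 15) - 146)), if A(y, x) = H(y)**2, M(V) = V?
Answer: 9*sqrt(3) ≈ 15.588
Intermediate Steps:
H(O) = O (H(O) = O + 0 = O)
A(y, x) = y**2
sqrt(365 + ((A(M(3), -6) + 15) - 146)) = sqrt(365 + ((3**2 + 15) - 146)) = sqrt(365 + ((9 + 15) - 146)) = sqrt(365 + (24 - 146)) = sqrt(365 - 122) = sqrt(243) = 9*sqrt(3)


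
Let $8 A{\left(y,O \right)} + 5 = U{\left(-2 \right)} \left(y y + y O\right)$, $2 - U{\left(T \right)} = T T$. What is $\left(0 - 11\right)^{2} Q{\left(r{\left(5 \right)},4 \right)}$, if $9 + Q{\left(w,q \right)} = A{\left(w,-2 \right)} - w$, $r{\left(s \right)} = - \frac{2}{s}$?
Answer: $- \frac{229053}{200} \approx -1145.3$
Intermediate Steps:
$U{\left(T \right)} = 2 - T^{2}$ ($U{\left(T \right)} = 2 - T T = 2 - T^{2}$)
$A{\left(y,O \right)} = - \frac{5}{8} - \frac{y^{2}}{4} - \frac{O y}{4}$ ($A{\left(y,O \right)} = - \frac{5}{8} + \frac{\left(2 - \left(-2\right)^{2}\right) \left(y y + y O\right)}{8} = - \frac{5}{8} + \frac{\left(2 - 4\right) \left(y^{2} + O y\right)}{8} = - \frac{5}{8} + \frac{\left(-2\right) \left(y^{2} + O y\right)}{8} = - \frac{5}{8} + \frac{- 2 y^{2} - 2 O y}{8} = - \frac{5}{8} - \left(\frac{y^{2}}{4} + \frac{O y}{4}\right) = - \frac{5}{8} - \frac{y^{2}}{4} - \frac{O y}{4}$)
$Q{\left(w,q \right)} = - \frac{77}{8} - \frac{w}{2} - \frac{w^{2}}{4}$ ($Q{\left(w,q \right)} = -9 - \left(\frac{5}{8} + \frac{w}{2} + \frac{w^{2}}{4}\right) = - \frac{77}{8} - \frac{w}{2} - \frac{w^{2}}{4}$)
$\left(0 - 11\right)^{2} Q{\left(r{\left(5 \right)},4 \right)} = \left(0 - 11\right)^{2} \left(- \frac{77}{8} - \frac{\left(-2\right) \frac{1}{5}}{2} - \frac{\left(- \frac{2}{5}\right)^{2}}{4}\right) = \left(-11\right)^{2} \left(- \frac{77}{8} - \frac{\left(-2\right) \frac{1}{5}}{2} - \frac{\left(\left(-2\right) \frac{1}{5}\right)^{2}}{4}\right) = 121 \left(- \frac{77}{8} - - \frac{1}{5} - \frac{\left(- \frac{2}{5}\right)^{2}}{4}\right) = 121 \left(- \frac{77}{8} + \frac{1}{5} - \frac{1}{25}\right) = 121 \left(- \frac{1893}{200}\right) = - \frac{229053}{200}$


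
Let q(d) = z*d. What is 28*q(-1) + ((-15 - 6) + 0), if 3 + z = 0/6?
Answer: 63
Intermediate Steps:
z = -3 (z = -3 + 0/6 = -3 + 0*(⅙) = -3 + 0 = -3)
q(d) = -3*d
28*q(-1) + ((-15 - 6) + 0) = 28*(-3*(-1)) + ((-15 - 6) + 0) = 28*3 + (-21 + 0) = 84 - 21 = 63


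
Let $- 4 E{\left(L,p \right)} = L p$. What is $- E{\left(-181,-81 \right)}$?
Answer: $\frac{14661}{4} \approx 3665.3$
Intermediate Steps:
$E{\left(L,p \right)} = - \frac{L p}{4}$
$- E{\left(-181,-81 \right)} = - \frac{\left(-1\right) \left(-181\right) \left(-81\right)}{4} = \left(-1\right) \left(- \frac{14661}{4}\right) = \frac{14661}{4}$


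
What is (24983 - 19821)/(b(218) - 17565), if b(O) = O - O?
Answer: -5162/17565 ≈ -0.29388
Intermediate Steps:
b(O) = 0
(24983 - 19821)/(b(218) - 17565) = (24983 - 19821)/(0 - 17565) = 5162/(-17565) = 5162*(-1/17565) = -5162/17565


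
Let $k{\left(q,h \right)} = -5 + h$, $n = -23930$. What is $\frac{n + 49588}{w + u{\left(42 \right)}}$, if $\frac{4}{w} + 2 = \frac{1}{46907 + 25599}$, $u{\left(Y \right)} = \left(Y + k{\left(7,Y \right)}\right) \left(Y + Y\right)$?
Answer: $\frac{1860346119}{481001486} \approx 3.8677$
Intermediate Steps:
$u{\left(Y \right)} = 2 Y \left(-5 + 2 Y\right)$ ($u{\left(Y \right)} = \left(Y + \left(-5 + Y\right)\right) \left(Y + Y\right) = \left(-5 + 2 Y\right) 2 Y = 2 Y \left(-5 + 2 Y\right)$)
$w = - \frac{290024}{145011}$ ($w = \frac{4}{-2 + \frac{1}{46907 + 25599}} = \frac{4}{-2 + \frac{1}{72506}} = \frac{4}{- \frac{145011}{72506}} = 4 \left(- \frac{72506}{145011}\right) = - \frac{290024}{145011} \approx -2.0$)
$\frac{n + 49588}{w + u{\left(42 \right)}} = \frac{-23930 + 49588}{- \frac{290024}{145011} + 2 \cdot 42 \left(-5 + 2 \cdot 42\right)} = \frac{25658}{- \frac{290024}{145011} + 2 \cdot 42 \left(-5 + 84\right)} = \frac{25658}{- \frac{290024}{145011} + 2 \cdot 42 \cdot 79} = \frac{25658}{- \frac{290024}{145011} + 6636} = \frac{25658}{\frac{962002972}{145011}} = 25658 \cdot \frac{145011}{962002972} = \frac{1860346119}{481001486}$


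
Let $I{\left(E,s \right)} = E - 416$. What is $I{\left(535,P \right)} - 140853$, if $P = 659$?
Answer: $-140734$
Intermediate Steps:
$I{\left(E,s \right)} = -416 + E$
$I{\left(535,P \right)} - 140853 = \left(-416 + 535\right) - 140853 = 119 - 140853 = -140734$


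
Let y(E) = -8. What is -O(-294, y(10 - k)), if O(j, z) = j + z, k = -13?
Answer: 302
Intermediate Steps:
-O(-294, y(10 - k)) = -(-294 - 8) = -1*(-302) = 302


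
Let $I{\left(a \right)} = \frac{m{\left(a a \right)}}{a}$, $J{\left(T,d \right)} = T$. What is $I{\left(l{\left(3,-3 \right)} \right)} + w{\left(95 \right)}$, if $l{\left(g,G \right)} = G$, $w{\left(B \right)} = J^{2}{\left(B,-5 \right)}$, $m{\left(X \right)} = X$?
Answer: $9022$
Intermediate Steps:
$w{\left(B \right)} = B^{2}$
$I{\left(a \right)} = a$ ($I{\left(a \right)} = \frac{a a}{a} = \frac{a^{2}}{a} = a$)
$I{\left(l{\left(3,-3 \right)} \right)} + w{\left(95 \right)} = -3 + 95^{2} = -3 + 9025 = 9022$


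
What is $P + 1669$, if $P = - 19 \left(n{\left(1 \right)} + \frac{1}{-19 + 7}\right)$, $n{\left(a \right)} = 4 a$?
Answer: $\frac{19135}{12} \approx 1594.6$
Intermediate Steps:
$P = - \frac{893}{12}$ ($P = - 19 \left(4 \cdot 1 + \frac{1}{-19 + 7}\right) = - 19 \left(4 + \frac{1}{-12}\right) = - 19 \left(4 - \frac{1}{12}\right) = \left(-19\right) \frac{47}{12} = - \frac{893}{12} \approx -74.417$)
$P + 1669 = - \frac{893}{12} + 1669 = \frac{19135}{12}$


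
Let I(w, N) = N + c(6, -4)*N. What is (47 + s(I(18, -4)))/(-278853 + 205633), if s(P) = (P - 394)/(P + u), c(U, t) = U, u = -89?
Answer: -5921/8566740 ≈ -0.00069116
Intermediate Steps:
I(w, N) = 7*N (I(w, N) = N + 6*N = 7*N)
s(P) = (-394 + P)/(-89 + P) (s(P) = (P - 394)/(P - 89) = (-394 + P)/(-89 + P))
(47 + s(I(18, -4)))/(-278853 + 205633) = (47 + (-394 + 7*(-4))/(-89 + 7*(-4)))/(-278853 + 205633) = (47 + (-394 - 28)/(-89 - 28))/(-73220) = (47 - 422/(-117))*(-1/73220) = (47 - 1/117*(-422))*(-1/73220) = (47 + 422/117)*(-1/73220) = (5921/117)*(-1/73220) = -5921/8566740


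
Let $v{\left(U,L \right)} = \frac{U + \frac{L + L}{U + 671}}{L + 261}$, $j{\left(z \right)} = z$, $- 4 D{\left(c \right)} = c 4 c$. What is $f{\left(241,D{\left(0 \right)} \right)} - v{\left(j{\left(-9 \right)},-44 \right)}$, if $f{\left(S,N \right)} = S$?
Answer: $\frac{17313330}{71827} \approx 241.04$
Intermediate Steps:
$D{\left(c \right)} = - c^{2}$ ($D{\left(c \right)} = - \frac{c 4 c}{4} = - \frac{4 c c}{4} = - \frac{4 c^{2}}{4} = - c^{2}$)
$v{\left(U,L \right)} = \frac{U + \frac{2 L}{671 + U}}{261 + L}$
$f{\left(241,D{\left(0 \right)} \right)} - v{\left(j{\left(-9 \right)},-44 \right)} = 241 - \frac{\left(-9\right)^{2} + 2 \left(-44\right) + 671 \left(-9\right)}{175131 + 261 \left(-9\right) + 671 \left(-44\right) - -396} = 241 - \frac{81 - 88 - 6039}{175131 - 2349 - 29524 + 396} = 241 - \frac{1}{143654} \left(-6046\right) = 241 - - \frac{3023}{71827} = 241 + \frac{3023}{71827} = \frac{17313330}{71827}$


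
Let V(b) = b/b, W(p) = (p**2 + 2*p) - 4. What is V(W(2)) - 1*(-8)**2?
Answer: -63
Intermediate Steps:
W(p) = -4 + p**2 + 2*p
V(b) = 1
V(W(2)) - 1*(-8)**2 = 1 - 1*(-8)**2 = 1 - 1*64 = 1 - 64 = -63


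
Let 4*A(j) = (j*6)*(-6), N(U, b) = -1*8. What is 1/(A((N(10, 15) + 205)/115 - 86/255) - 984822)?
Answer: -1955/1925351217 ≈ -1.0154e-6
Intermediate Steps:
N(U, b) = -8
A(j) = -9*j (A(j) = ((j*6)*(-6))/4 = ((6*j)*(-6))/4 = (-36*j)/4 = -9*j)
1/(A((N(10, 15) + 205)/115 - 86/255) - 984822) = 1/(-9*((-8 + 205)/115 - 86/255) - 984822) = 1/(-9*(197*(1/115) - 86*1/255) - 984822) = 1/(-9*(197/115 - 86/255) - 984822) = 1/(-9*8069/5865 - 984822) = 1/(-24207/1955 - 984822) = 1/(-1925351217/1955) = -1955/1925351217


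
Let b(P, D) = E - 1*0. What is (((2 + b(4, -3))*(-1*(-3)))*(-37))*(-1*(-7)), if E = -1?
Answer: -777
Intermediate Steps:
b(P, D) = -1 (b(P, D) = -1 - 1*0 = -1 + 0 = -1)
(((2 + b(4, -3))*(-1*(-3)))*(-37))*(-1*(-7)) = (((2 - 1)*(-1*(-3)))*(-37))*(-1*(-7)) = ((1*3)*(-37))*7 = (3*(-37))*7 = -111*7 = -777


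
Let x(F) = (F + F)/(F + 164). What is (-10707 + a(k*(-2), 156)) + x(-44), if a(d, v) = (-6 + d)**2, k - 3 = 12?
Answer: -141176/15 ≈ -9411.7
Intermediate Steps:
k = 15 (k = 3 + 12 = 15)
x(F) = 2*F/(164 + F) (x(F) = (2*F)/(164 + F) = 2*F/(164 + F))
(-10707 + a(k*(-2), 156)) + x(-44) = (-10707 + (-6 + 15*(-2))**2) + 2*(-44)/(164 - 44) = (-10707 + (-6 - 30)**2) + 2*(-44)/120 = (-10707 + (-36)**2) + 2*(-44)*(1/120) = (-10707 + 1296) - 11/15 = -9411 - 11/15 = -141176/15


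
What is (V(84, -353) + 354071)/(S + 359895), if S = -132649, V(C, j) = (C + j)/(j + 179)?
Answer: 61608623/39540804 ≈ 1.5581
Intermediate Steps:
V(C, j) = (C + j)/(179 + j)
(V(84, -353) + 354071)/(S + 359895) = ((84 - 353)/(179 - 353) + 354071)/(-132649 + 359895) = (-269/(-174) + 354071)/227246 = (-1/174*(-269) + 354071)*(1/227246) = (269/174 + 354071)*(1/227246) = (61608623/174)*(1/227246) = 61608623/39540804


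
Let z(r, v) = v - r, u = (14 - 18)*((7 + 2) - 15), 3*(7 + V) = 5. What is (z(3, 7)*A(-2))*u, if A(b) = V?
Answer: -512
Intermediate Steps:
V = -16/3 (V = -7 + (1/3)*5 = -7 + 5/3 = -16/3 ≈ -5.3333)
A(b) = -16/3
u = 24 (u = -4*(9 - 15) = -4*(-6) = 24)
(z(3, 7)*A(-2))*u = ((7 - 1*3)*(-16/3))*24 = ((7 - 3)*(-16/3))*24 = (4*(-16/3))*24 = -64/3*24 = -512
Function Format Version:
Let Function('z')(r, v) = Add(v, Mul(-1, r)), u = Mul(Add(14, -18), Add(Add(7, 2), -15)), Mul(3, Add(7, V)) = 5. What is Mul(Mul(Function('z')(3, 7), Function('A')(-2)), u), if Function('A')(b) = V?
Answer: -512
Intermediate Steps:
V = Rational(-16, 3) (V = Add(-7, Mul(Rational(1, 3), 5)) = Add(-7, Rational(5, 3)) = Rational(-16, 3) ≈ -5.3333)
Function('A')(b) = Rational(-16, 3)
u = 24 (u = Mul(-4, Add(9, -15)) = Mul(-4, -6) = 24)
Mul(Mul(Function('z')(3, 7), Function('A')(-2)), u) = Mul(Mul(Add(7, Mul(-1, 3)), Rational(-16, 3)), 24) = Mul(Mul(Add(7, -3), Rational(-16, 3)), 24) = Mul(Mul(4, Rational(-16, 3)), 24) = Mul(Rational(-64, 3), 24) = -512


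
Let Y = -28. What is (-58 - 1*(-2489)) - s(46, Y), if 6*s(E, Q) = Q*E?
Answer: 7937/3 ≈ 2645.7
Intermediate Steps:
s(E, Q) = E*Q/6 (s(E, Q) = (Q*E)/6 = (E*Q)/6 = E*Q/6)
(-58 - 1*(-2489)) - s(46, Y) = (-58 - 1*(-2489)) - 46*(-28)/6 = (-58 + 2489) - 1*(-644/3) = 2431 + 644/3 = 7937/3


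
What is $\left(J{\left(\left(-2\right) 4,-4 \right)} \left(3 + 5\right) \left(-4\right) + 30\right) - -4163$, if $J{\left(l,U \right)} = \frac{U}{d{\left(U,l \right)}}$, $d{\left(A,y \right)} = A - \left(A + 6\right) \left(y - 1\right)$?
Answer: $\frac{29415}{7} \approx 4202.1$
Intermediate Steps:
$d{\left(A,y \right)} = A - \left(-1 + y\right) \left(6 + A\right)$ ($d{\left(A,y \right)} = A - \left(6 + A\right) \left(-1 + y\right) = A - \left(-1 + y\right) \left(6 + A\right)$)
$J{\left(l,U \right)} = \frac{U}{6 - 6 l + 2 U - U l}$
$\left(J{\left(\left(-2\right) 4,-4 \right)} \left(3 + 5\right) \left(-4\right) + 30\right) - -4163 = \left(\left(-1\right) \left(-4\right) \frac{1}{-6 - -8 + 6 \left(\left(-2\right) 4\right) - 4 \left(\left(-2\right) 4\right)} \left(3 + 5\right) \left(-4\right) + 30\right) - -4163 = \left(\left(-1\right) \left(-4\right) \frac{1}{-6 + 8 + 6 \left(-8\right) - -32} \cdot 8 \left(-4\right) + 30\right) + 4163 = \left(\left(-1\right) \left(-4\right) \frac{1}{-6 + 8 - 48 + 32} \left(-32\right) + 30\right) + 4163 = \left(\left(-1\right) \left(-4\right) \frac{1}{-14} \left(-32\right) + 30\right) + 4163 = \left(\left(-1\right) \left(-4\right) \left(- \frac{1}{14}\right) \left(-32\right) + 30\right) + 4163 = \left(\left(- \frac{2}{7}\right) \left(-32\right) + 30\right) + 4163 = \left(\frac{64}{7} + 30\right) + 4163 = \frac{274}{7} + 4163 = \frac{29415}{7}$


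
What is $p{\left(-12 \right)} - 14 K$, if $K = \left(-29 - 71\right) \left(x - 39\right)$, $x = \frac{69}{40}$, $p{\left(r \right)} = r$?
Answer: $-52197$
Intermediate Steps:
$x = \frac{69}{40}$ ($x = 69 \cdot \frac{1}{40} = \frac{69}{40} \approx 1.725$)
$K = \frac{7455}{2}$ ($K = \left(-29 - 71\right) \left(\frac{69}{40} - 39\right) = \left(-100\right) \left(- \frac{1491}{40}\right) = \frac{7455}{2} \approx 3727.5$)
$p{\left(-12 \right)} - 14 K = -12 - 52185 = -52197$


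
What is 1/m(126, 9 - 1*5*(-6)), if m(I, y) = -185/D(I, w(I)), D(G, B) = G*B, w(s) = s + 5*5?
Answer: -19026/185 ≈ -102.84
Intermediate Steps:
w(s) = 25 + s (w(s) = s + 25 = 25 + s)
D(G, B) = B*G
m(I, y) = -185/(I*(25 + I)) (m(I, y) = -185*1/(I*(25 + I)) = -185/(I*(25 + I)))
1/m(126, 9 - 1*5*(-6)) = 1/(-185/(126*(25 + 126))) = 1/(-185*1/126/151) = 1/(-185*1/126*1/151) = 1/(-185/19026) = -19026/185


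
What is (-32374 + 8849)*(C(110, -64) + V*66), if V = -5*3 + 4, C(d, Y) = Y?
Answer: 18584750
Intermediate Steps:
V = -11 (V = -15 + 4 = -11)
(-32374 + 8849)*(C(110, -64) + V*66) = (-32374 + 8849)*(-64 - 11*66) = -23525*(-64 - 726) = -23525*(-790) = 18584750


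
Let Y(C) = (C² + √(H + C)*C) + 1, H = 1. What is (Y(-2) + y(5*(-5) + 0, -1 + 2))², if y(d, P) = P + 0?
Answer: 32 - 24*I ≈ 32.0 - 24.0*I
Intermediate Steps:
y(d, P) = P
Y(C) = 1 + C² + C*√(1 + C) (Y(C) = (C² + √(1 + C)*C) + 1 = (C² + C*√(1 + C)) + 1 = 1 + C² + C*√(1 + C))
(Y(-2) + y(5*(-5) + 0, -1 + 2))² = ((1 + (-2)² - 2*√(1 - 2)) + (-1 + 2))² = ((1 + 4 - 2*I) + 1)² = ((5 - 2*I) + 1)² = (6 - 2*I)²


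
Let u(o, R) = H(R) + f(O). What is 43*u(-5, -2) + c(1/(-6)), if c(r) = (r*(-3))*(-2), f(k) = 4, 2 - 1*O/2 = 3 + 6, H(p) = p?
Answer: 85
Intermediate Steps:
O = -14 (O = 4 - 2*(3 + 6) = 4 - 2*9 = 4 - 18 = -14)
u(o, R) = 4 + R (u(o, R) = R + 4 = 4 + R)
c(r) = 6*r (c(r) = -3*r*(-2) = 6*r)
43*u(-5, -2) + c(1/(-6)) = 43*(4 - 2) + 6/(-6) = 43*2 + 6*(-⅙) = 86 - 1 = 85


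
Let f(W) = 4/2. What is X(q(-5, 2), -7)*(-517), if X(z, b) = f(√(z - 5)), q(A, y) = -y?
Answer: -1034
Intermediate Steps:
f(W) = 2 (f(W) = 4*(½) = 2)
X(z, b) = 2
X(q(-5, 2), -7)*(-517) = 2*(-517) = -1034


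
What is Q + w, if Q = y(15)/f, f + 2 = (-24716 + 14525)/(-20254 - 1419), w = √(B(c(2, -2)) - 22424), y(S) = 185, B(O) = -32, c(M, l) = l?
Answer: -801901/6631 + 2*I*√5614 ≈ -120.93 + 149.85*I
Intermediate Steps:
w = 2*I*√5614 (w = √(-32 - 22424) = √(-22456) = 2*I*√5614 ≈ 149.85*I)
f = -33155/21673 (f = -2 + (-24716 + 14525)/(-20254 - 1419) = -2 - 10191/(-21673) = -2 - 10191*(-1/21673) = -2 + 10191/21673 = -33155/21673 ≈ -1.5298)
Q = -801901/6631 (Q = 185/(-33155/21673) = 185*(-21673/33155) = -801901/6631 ≈ -120.93)
Q + w = -801901/6631 + 2*I*√5614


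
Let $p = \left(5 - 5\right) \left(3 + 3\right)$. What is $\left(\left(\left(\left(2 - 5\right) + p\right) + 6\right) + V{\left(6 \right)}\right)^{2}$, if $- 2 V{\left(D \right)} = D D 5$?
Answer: $7569$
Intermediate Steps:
$p = 0$ ($p = 0 \cdot 6 = 0$)
$V{\left(D \right)} = - \frac{5 D^{2}}{2}$ ($V{\left(D \right)} = - \frac{D D 5}{2} = - \frac{D^{2} \cdot 5}{2} = - \frac{5 D^{2}}{2}$)
$\left(\left(\left(\left(2 - 5\right) + p\right) + 6\right) + V{\left(6 \right)}\right)^{2} = \left(\left(\left(\left(2 - 5\right) + 0\right) + 6\right) - \frac{5 \cdot 6^{2}}{2}\right)^{2} = \left(\left(\left(-3 + 0\right) + 6\right) - 90\right)^{2} = \left(\left(-3 + 6\right) - 90\right)^{2} = \left(3 - 90\right)^{2} = \left(-87\right)^{2} = 7569$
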